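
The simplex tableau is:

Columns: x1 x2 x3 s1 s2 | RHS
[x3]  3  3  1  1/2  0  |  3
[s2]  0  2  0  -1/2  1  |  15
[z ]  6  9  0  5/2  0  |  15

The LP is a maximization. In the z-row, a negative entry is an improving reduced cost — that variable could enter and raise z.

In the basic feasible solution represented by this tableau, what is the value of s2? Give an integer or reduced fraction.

s2 is basic (row 2); its value is the RHS of that row: 15.

15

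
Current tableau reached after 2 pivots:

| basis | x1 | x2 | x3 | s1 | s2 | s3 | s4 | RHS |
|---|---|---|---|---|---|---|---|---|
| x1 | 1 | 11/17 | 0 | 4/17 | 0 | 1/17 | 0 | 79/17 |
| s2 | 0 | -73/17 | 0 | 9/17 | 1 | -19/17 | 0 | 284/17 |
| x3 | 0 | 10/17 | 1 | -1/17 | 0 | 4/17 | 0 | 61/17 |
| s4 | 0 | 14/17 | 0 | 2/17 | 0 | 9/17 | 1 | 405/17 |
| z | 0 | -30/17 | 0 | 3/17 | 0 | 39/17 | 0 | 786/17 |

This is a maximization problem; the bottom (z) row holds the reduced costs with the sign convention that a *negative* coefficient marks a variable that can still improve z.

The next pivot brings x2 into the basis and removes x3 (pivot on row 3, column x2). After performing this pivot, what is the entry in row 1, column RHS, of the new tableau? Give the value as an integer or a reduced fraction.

7/10

Pivot element is row 3, column x2: 10/17.
Normalize row 3: new (row 3, RHS) = (61/17)/(10/17) = 61/10.
row 1 ← row 1 − (11/17)·(new row 3): 79/17 − (11/17)·(61/10) = 7/10.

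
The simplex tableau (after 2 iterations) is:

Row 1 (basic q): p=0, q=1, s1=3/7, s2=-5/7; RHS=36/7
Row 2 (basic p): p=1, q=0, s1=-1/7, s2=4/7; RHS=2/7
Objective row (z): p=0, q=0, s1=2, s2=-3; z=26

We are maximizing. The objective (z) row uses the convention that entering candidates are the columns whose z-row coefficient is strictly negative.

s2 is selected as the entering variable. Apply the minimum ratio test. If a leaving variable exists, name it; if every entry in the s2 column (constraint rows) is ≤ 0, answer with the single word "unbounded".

p

Ratios: row 1 (q): entry -5/7 ≤ 0, skip; row 2 (p): (2/7)/(4/7) = 1/2.
Minimum ratio is in the p row, so p leaves.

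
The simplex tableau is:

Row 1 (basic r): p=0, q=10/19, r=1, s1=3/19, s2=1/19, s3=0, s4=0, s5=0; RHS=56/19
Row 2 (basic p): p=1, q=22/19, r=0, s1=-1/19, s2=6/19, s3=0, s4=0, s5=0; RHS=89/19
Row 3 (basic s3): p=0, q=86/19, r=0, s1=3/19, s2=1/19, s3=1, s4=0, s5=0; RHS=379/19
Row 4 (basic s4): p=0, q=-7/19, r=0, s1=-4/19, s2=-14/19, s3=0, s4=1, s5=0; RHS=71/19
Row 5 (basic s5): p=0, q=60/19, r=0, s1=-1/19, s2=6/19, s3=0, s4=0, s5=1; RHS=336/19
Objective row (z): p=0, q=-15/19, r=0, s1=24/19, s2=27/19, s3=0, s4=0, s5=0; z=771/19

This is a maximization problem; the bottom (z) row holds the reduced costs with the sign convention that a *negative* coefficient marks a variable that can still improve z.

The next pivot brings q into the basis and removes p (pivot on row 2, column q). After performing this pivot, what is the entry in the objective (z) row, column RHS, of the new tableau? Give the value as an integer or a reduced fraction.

963/22

Pivot element is row 2, column q: 22/19.
Normalize row 2: new (row 2, RHS) = (89/19)/(22/19) = 89/22.
z-row ← z-row − (-15/19)·(new row 2): 771/19 − (-15/19)·(89/22) = 963/22.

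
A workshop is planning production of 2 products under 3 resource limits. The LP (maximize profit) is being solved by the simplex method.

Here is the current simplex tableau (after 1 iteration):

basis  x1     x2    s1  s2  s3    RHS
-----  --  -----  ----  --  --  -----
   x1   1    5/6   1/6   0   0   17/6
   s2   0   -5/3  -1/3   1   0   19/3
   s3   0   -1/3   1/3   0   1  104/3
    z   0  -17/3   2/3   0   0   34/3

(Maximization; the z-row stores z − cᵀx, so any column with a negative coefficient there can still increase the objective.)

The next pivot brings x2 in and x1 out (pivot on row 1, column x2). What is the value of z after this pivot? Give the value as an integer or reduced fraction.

Minimum ratio for x2: (17/6)/(5/6) = 17/5.
z changes by −(z-row coeff of x2)·ratio = −(-17/3)·(17/5) = 289/15.
New z = 34/3 + (289/15) = 153/5.

153/5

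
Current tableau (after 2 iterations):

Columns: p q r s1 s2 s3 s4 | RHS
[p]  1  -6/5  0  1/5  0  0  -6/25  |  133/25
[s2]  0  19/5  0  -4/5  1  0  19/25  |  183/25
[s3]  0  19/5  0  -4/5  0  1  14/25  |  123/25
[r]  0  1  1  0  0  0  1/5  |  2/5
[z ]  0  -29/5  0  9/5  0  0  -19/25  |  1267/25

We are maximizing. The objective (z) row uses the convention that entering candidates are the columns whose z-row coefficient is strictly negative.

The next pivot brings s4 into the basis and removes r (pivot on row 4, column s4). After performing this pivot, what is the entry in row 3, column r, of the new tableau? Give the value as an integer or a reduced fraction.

Pivot element is row 4, column s4: 1/5.
Normalize row 4: new (row 4, r) = 1/(1/5) = 5.
row 3 ← row 3 − (14/25)·(new row 4): 0 − (14/25)·5 = -14/5.

-14/5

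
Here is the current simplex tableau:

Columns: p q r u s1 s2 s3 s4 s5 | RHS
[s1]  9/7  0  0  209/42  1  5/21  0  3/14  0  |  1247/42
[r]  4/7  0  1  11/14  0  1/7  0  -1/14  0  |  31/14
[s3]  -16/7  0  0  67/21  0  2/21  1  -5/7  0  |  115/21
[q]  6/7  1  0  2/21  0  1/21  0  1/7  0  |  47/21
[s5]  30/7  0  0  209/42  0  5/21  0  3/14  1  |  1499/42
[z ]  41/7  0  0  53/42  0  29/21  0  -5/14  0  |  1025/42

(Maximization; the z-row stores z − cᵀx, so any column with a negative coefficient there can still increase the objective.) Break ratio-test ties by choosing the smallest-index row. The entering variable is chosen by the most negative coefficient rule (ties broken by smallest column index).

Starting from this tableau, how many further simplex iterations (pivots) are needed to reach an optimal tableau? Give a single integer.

1

pivot: s4 in, q out → z = 30
No improving column remains; optimal.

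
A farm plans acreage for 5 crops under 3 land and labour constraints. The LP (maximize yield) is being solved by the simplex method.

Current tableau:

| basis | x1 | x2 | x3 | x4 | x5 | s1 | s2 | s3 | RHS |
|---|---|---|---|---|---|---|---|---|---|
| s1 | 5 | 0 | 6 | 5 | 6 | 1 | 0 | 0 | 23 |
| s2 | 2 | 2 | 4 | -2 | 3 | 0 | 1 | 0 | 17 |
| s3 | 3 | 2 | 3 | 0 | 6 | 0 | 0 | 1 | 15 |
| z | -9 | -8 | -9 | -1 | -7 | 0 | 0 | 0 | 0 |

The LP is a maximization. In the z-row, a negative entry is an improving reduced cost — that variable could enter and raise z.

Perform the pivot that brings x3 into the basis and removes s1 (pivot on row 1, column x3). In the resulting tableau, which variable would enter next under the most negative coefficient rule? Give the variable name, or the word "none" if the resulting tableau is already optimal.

x2

Pivot element 6. New z-row = old z-row − (-9)·(row 1/6).
Updated z-row coefficients: x1: -3/2, x2: -8, x3: 0, x4: 13/2, x5: 2, s1: 3/2, s2: 0, s3: 0.
The most negative is -8 in column x2, so x2 would enter next.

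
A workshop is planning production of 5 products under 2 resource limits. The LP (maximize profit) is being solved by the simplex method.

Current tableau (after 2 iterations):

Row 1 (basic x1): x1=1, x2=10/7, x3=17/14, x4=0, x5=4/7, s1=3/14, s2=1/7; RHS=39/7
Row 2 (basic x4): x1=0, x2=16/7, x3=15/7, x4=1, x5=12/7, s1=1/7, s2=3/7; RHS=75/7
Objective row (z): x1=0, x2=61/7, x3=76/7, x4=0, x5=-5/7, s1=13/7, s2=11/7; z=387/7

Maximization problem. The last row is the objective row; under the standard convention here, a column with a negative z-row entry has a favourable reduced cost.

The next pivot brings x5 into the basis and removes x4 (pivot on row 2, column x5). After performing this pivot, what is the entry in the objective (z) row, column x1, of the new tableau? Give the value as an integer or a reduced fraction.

0

Pivot element is row 2, column x5: 12/7.
Normalize row 2: new (row 2, x1) = 0/(12/7) = 0.
z-row ← z-row − (-5/7)·(new row 2): 0 − (-5/7)·0 = 0.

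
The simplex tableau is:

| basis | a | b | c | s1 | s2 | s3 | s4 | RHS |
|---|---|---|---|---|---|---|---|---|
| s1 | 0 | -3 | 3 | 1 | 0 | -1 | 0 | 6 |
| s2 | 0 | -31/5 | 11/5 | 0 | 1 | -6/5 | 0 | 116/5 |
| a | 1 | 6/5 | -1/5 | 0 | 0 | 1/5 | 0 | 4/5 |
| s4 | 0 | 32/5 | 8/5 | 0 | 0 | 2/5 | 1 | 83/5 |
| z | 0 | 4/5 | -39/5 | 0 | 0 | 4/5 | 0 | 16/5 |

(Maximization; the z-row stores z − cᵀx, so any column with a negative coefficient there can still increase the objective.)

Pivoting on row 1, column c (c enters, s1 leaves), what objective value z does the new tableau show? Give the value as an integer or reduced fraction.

94/5

Minimum ratio for c: 6/3 = 2.
z changes by −(z-row coeff of c)·ratio = −(-39/5)·2 = 78/5.
New z = 16/5 + (78/5) = 94/5.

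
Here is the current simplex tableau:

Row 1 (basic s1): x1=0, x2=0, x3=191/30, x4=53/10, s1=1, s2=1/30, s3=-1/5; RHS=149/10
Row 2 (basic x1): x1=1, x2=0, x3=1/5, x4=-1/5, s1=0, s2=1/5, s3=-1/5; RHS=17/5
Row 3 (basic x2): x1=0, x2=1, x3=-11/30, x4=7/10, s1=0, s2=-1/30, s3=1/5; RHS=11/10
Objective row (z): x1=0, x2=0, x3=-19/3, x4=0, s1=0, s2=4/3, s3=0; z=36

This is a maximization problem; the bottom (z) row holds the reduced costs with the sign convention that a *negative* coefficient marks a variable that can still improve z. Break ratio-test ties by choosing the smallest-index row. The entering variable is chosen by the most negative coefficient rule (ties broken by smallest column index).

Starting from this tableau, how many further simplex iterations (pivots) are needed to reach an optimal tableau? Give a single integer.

pivot: x3 in, s1 out → z = 9707/191
pivot: s3 in, x2 out → z = 476/9
No improving column remains; optimal.

2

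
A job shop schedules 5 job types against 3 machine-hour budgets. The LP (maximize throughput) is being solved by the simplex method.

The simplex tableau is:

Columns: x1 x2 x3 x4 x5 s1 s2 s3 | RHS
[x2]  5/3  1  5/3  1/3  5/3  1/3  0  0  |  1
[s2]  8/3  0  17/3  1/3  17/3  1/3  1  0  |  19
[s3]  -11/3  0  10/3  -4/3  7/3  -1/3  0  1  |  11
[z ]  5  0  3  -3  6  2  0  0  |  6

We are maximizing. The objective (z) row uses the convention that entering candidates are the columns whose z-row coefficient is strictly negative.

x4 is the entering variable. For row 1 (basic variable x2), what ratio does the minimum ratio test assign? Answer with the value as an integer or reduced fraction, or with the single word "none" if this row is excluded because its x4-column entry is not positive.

Ratio = RHS / (x4 entry) = 1 / (1/3) = 3.

3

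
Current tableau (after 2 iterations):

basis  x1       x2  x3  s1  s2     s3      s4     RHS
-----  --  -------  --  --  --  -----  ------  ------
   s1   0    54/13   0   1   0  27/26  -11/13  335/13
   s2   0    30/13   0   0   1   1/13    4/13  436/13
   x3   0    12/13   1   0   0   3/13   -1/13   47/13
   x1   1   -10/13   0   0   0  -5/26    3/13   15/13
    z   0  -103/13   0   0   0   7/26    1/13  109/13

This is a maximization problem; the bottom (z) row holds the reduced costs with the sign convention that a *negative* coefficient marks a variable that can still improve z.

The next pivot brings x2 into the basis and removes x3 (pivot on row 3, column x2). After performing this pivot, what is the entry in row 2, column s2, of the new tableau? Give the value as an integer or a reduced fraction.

1

Pivot element is row 3, column x2: 12/13.
Normalize row 3: new (row 3, s2) = 0/(12/13) = 0.
row 2 ← row 2 − (30/13)·(new row 3): 1 − (30/13)·0 = 1.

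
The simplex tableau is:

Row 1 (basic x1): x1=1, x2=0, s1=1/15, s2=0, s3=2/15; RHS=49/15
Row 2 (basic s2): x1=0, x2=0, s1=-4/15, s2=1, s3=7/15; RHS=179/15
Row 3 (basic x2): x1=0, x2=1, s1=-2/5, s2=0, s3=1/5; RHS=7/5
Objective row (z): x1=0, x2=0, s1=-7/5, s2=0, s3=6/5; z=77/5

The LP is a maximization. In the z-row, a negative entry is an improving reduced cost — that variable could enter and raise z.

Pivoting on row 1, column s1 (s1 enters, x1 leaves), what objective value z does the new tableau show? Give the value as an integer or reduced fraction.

84

Minimum ratio for s1: (49/15)/(1/15) = 49.
z changes by −(z-row coeff of s1)·ratio = −(-7/5)·49 = 343/5.
New z = 77/5 + (343/5) = 84.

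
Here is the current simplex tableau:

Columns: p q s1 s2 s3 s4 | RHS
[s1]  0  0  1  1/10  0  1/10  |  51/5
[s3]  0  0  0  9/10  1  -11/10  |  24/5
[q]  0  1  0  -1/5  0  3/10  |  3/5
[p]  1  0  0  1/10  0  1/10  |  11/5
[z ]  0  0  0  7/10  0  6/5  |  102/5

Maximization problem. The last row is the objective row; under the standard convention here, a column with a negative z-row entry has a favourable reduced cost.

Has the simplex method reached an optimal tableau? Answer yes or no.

No objective-row coefficient is strictly negative, so no entering variable exists; the tableau is optimal.

yes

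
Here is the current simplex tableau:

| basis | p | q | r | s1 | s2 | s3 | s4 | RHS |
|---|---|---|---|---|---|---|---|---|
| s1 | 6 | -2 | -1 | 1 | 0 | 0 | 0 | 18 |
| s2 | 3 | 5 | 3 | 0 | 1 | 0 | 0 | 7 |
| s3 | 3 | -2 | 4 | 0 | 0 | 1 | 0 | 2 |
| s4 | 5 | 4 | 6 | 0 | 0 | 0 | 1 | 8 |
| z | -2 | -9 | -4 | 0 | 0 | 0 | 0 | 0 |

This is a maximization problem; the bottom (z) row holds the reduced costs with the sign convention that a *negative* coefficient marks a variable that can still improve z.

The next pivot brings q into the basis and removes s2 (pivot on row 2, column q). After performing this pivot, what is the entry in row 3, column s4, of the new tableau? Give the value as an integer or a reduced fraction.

Pivot element is row 2, column q: 5.
Normalize row 2: new (row 2, s4) = 0/5 = 0.
row 3 ← row 3 − (-2)·(new row 2): 0 − (-2)·0 = 0.

0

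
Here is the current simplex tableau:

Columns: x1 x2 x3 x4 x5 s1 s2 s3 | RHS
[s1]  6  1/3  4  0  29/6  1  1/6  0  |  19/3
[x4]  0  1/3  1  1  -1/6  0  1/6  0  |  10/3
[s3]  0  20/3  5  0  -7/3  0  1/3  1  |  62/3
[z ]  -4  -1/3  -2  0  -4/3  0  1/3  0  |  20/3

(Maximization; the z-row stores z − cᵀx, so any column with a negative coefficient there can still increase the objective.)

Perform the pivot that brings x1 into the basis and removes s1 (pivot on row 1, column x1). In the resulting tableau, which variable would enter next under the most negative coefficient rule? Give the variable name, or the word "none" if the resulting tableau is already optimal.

Pivot element 6. New z-row = old z-row − (-4)·(row 1/6).
Updated z-row coefficients: x1: 0, x2: -1/9, x3: 2/3, x4: 0, x5: 17/9, s1: 2/3, s2: 4/9, s3: 0.
The most negative is -1/9 in column x2, so x2 would enter next.

x2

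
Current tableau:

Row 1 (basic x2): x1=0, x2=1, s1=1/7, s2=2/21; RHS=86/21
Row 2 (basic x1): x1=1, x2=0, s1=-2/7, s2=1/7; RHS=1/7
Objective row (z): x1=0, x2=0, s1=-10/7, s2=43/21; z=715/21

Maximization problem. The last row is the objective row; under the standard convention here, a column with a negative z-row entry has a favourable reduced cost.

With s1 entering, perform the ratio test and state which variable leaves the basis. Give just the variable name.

x2

Ratios: row 1 (x2): (86/21)/(1/7) = 86/3; row 2 (x1): entry -2/7 ≤ 0, skip.
Minimum ratio 86/3 is in the x2 row, so x2 leaves.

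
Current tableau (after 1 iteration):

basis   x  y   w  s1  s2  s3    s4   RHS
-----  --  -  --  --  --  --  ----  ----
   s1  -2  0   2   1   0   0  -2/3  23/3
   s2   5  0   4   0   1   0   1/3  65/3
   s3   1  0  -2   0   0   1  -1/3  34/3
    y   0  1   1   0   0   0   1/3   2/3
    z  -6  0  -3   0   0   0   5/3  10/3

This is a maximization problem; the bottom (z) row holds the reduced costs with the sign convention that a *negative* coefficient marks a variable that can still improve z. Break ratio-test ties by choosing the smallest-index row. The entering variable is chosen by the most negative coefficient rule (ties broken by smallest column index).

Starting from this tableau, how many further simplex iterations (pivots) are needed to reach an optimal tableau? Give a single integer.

1

pivot: x in, s2 out → z = 88/3
No improving column remains; optimal.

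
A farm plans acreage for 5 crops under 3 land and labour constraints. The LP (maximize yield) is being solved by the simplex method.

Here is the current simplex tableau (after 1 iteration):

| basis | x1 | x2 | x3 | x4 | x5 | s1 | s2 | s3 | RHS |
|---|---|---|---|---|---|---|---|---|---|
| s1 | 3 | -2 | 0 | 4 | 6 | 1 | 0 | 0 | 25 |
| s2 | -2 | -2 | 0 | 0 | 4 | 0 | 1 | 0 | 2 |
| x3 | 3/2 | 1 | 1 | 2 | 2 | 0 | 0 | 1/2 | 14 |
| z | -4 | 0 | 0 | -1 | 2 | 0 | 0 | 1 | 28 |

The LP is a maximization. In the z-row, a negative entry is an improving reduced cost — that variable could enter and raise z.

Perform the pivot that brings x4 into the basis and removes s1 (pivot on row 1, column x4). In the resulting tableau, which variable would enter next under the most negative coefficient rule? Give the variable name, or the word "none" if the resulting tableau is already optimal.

x1

Pivot element 4. New z-row = old z-row − (-1)·(row 1/4).
Updated z-row coefficients: x1: -13/4, x2: -1/2, x3: 0, x4: 0, x5: 7/2, s1: 1/4, s2: 0, s3: 1.
The most negative is -13/4 in column x1, so x1 would enter next.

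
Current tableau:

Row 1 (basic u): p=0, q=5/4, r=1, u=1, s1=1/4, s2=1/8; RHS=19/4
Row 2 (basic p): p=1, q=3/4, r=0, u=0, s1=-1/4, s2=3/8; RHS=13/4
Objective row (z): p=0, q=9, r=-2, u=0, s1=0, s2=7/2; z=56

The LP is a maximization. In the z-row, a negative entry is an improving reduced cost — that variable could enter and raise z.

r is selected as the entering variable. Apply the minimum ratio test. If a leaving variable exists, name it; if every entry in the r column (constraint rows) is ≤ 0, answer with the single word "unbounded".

Ratios: row 1 (u): (19/4)/1 = 19/4; row 2 (p): entry 0 ≤ 0, skip.
Minimum ratio is in the u row, so u leaves.

u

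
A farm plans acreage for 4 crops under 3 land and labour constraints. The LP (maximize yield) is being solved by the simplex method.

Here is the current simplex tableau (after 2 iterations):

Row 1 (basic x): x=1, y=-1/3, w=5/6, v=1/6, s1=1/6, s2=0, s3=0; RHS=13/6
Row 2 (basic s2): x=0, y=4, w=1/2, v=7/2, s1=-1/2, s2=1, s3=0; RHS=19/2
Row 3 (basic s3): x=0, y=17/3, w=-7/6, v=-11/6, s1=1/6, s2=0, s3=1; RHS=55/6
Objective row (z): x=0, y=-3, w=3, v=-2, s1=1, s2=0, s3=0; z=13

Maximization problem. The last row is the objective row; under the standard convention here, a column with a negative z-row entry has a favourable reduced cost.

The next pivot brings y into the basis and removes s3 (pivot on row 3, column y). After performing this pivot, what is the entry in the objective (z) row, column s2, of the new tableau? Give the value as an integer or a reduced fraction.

0

Pivot element is row 3, column y: 17/3.
Normalize row 3: new (row 3, s2) = 0/(17/3) = 0.
z-row ← z-row − (-3)·(new row 3): 0 − (-3)·0 = 0.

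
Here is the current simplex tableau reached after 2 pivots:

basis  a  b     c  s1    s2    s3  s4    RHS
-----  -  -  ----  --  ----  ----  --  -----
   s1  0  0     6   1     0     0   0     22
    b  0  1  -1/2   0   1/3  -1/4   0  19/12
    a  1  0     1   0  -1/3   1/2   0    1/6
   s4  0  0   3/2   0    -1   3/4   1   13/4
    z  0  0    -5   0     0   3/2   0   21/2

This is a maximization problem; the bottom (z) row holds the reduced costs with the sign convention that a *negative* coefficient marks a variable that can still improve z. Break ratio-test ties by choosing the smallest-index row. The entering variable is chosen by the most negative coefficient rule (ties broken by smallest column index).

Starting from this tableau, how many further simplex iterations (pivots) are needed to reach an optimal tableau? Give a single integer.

2

pivot: c in, a out → z = 34/3
pivot: s2 in, b out → z = 28
No improving column remains; optimal.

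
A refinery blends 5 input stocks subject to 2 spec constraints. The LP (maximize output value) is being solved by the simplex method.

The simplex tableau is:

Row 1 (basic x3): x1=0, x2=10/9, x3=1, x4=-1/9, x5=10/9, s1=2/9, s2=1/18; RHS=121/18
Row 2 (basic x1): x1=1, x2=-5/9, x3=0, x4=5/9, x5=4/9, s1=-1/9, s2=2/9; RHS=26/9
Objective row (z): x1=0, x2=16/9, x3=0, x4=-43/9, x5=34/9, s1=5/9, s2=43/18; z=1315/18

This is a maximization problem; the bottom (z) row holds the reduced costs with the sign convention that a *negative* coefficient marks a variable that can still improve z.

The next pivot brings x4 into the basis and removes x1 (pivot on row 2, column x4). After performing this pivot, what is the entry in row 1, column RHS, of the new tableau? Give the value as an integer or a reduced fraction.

Pivot element is row 2, column x4: 5/9.
Normalize row 2: new (row 2, RHS) = (26/9)/(5/9) = 26/5.
row 1 ← row 1 − (-1/9)·(new row 2): 121/18 − (-1/9)·(26/5) = 73/10.

73/10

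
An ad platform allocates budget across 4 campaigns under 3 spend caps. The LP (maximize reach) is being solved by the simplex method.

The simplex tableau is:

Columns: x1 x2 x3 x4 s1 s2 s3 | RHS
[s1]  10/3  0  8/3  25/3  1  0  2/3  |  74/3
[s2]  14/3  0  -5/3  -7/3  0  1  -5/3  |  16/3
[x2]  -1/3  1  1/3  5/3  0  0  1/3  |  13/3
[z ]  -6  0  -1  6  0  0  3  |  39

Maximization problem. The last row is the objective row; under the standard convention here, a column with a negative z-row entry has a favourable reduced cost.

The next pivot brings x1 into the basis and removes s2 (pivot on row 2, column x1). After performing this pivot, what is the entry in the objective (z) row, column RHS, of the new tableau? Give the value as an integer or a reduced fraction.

321/7

Pivot element is row 2, column x1: 14/3.
Normalize row 2: new (row 2, RHS) = (16/3)/(14/3) = 8/7.
z-row ← z-row − (-6)·(new row 2): 39 − (-6)·(8/7) = 321/7.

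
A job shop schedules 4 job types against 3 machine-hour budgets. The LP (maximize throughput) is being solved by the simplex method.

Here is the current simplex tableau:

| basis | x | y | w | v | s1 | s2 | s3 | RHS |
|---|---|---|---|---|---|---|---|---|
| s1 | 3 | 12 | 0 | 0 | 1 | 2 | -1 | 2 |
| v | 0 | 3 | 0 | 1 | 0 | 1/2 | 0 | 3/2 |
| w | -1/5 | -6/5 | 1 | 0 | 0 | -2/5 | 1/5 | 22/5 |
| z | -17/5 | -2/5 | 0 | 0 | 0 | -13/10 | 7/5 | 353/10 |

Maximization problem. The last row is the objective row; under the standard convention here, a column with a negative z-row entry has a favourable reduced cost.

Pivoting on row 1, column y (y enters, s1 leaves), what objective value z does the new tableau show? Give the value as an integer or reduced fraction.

1061/30

Minimum ratio for y: 2/12 = 1/6.
z changes by −(z-row coeff of y)·ratio = −(-2/5)·(1/6) = 1/15.
New z = 353/10 + (1/15) = 1061/30.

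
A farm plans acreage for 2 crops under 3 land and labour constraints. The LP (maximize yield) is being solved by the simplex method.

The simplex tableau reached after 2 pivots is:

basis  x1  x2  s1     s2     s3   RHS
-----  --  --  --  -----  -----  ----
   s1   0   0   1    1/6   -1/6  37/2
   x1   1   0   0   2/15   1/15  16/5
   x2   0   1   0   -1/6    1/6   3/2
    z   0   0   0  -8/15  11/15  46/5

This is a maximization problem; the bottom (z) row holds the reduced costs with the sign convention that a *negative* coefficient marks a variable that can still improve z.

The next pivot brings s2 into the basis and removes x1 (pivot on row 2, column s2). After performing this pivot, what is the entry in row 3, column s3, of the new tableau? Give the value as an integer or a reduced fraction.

Pivot element is row 2, column s2: 2/15.
Normalize row 2: new (row 2, s3) = (1/15)/(2/15) = 1/2.
row 3 ← row 3 − (-1/6)·(new row 2): 1/6 − (-1/6)·(1/2) = 1/4.

1/4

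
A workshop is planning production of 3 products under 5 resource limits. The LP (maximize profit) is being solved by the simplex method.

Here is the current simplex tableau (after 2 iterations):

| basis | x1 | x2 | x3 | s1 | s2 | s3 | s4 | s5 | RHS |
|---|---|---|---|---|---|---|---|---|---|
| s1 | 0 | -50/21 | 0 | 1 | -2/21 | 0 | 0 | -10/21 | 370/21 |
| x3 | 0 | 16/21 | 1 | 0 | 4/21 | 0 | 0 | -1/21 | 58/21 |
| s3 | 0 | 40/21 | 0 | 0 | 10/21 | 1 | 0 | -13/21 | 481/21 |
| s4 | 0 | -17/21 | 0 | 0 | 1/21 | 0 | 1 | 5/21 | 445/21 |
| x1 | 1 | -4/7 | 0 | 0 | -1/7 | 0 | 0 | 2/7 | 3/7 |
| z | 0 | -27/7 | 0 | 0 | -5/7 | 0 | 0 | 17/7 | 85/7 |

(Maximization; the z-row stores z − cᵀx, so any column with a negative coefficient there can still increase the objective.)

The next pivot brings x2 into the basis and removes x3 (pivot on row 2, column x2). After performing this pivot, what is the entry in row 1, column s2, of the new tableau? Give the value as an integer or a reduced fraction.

Pivot element is row 2, column x2: 16/21.
Normalize row 2: new (row 2, s2) = (4/21)/(16/21) = 1/4.
row 1 ← row 1 − (-50/21)·(new row 2): -2/21 − (-50/21)·(1/4) = 1/2.

1/2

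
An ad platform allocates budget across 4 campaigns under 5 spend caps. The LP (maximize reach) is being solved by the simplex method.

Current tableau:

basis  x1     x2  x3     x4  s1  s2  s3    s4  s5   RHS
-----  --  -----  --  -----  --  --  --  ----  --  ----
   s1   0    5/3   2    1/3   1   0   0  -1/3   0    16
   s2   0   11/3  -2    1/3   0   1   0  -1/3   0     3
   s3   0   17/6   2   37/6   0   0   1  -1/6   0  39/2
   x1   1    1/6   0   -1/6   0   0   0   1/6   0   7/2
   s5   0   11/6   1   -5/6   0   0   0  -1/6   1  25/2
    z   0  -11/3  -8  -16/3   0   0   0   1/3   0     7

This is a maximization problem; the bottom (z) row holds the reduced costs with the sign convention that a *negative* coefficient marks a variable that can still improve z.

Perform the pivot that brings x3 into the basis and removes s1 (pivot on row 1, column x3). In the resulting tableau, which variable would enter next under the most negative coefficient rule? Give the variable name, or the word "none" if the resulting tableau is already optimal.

x4

Pivot element 2. New z-row = old z-row − (-8)·(row 1/2).
Updated z-row coefficients: x1: 0, x2: 3, x3: 0, x4: -4, s1: 4, s2: 0, s3: 0, s4: -1, s5: 0.
The most negative is -4 in column x4, so x4 would enter next.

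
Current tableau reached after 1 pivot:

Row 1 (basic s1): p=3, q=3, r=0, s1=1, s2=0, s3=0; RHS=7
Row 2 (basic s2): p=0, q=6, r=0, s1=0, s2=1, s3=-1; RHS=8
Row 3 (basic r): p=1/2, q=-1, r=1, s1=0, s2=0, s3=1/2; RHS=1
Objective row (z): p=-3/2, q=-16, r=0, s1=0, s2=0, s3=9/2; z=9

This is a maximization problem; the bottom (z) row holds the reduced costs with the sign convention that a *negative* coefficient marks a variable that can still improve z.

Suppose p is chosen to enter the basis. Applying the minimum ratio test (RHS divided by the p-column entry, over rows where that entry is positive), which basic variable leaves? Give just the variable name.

Ratios: row 1 (s1): 7/3 = 7/3; row 2 (s2): entry 0 ≤ 0, skip; row 3 (r): 1/(1/2) = 2.
Minimum ratio 2 is in the r row, so r leaves.

r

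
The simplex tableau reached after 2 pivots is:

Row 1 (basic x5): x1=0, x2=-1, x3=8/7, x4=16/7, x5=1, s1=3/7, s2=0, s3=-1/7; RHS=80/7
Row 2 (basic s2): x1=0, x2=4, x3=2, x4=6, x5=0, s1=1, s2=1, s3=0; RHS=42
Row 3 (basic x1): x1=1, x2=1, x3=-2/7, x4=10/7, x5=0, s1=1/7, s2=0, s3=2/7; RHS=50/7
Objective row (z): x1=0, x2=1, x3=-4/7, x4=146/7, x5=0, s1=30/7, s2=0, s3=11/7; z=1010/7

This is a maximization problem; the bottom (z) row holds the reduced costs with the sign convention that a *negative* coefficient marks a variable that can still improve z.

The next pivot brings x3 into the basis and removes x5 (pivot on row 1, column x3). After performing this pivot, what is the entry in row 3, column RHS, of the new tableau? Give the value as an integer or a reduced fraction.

10

Pivot element is row 1, column x3: 8/7.
Normalize row 1: new (row 1, RHS) = (80/7)/(8/7) = 10.
row 3 ← row 3 − (-2/7)·(new row 1): 50/7 − (-2/7)·10 = 10.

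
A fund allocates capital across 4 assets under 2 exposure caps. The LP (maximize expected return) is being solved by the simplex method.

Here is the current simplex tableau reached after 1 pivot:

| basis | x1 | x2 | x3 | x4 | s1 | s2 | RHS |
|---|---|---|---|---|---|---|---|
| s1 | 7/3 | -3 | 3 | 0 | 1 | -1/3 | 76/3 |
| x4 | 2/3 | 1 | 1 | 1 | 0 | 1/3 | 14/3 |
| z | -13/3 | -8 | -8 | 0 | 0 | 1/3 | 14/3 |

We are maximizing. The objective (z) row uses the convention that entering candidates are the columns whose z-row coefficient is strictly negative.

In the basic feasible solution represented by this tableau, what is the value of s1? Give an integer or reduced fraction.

s1 is basic (row 1); its value is the RHS of that row: 76/3.

76/3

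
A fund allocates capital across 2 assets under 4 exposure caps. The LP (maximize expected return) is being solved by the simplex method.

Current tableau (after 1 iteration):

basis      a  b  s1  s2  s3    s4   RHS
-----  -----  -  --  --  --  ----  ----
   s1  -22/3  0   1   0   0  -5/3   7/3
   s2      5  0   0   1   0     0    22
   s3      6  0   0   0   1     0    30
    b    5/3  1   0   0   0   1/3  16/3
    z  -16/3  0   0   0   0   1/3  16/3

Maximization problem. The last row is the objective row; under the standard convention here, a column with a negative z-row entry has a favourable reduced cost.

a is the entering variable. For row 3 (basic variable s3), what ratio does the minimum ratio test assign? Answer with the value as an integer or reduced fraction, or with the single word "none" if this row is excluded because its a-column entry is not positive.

Ratio = RHS / (a entry) = 30 / 6 = 5.

5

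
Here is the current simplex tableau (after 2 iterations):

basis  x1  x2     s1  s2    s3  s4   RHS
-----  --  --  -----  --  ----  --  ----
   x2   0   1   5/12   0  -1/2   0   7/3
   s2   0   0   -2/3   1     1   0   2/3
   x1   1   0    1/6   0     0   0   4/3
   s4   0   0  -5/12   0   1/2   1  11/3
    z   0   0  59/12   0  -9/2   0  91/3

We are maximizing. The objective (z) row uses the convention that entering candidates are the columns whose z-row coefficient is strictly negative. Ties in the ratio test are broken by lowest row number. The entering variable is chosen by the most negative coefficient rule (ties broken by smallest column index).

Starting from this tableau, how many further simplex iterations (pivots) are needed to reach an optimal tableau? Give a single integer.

pivot: s3 in, s2 out → z = 100/3
No improving column remains; optimal.

1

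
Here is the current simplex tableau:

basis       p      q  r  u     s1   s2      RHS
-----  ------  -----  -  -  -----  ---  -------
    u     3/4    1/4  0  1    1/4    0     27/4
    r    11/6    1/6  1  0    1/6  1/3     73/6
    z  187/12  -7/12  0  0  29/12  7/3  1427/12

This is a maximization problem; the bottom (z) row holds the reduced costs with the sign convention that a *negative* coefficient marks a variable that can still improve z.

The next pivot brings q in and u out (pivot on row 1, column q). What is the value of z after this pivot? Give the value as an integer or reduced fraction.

404/3

Minimum ratio for q: (27/4)/(1/4) = 27.
z changes by −(z-row coeff of q)·ratio = −(-7/12)·27 = 63/4.
New z = 1427/12 + (63/4) = 404/3.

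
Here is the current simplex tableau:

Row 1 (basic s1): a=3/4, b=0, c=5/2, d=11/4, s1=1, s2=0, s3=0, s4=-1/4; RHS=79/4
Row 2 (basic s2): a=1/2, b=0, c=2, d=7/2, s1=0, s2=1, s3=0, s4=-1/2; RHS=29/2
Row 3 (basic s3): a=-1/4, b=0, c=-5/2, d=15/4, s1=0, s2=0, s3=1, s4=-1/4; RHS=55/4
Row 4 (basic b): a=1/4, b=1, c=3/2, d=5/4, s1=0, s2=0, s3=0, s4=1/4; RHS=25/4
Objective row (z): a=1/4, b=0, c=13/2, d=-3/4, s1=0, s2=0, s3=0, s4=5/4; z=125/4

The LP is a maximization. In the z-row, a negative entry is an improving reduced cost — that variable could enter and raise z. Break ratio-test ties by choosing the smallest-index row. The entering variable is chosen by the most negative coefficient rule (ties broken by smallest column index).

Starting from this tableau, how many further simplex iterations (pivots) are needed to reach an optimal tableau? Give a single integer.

pivot: d in, s3 out → z = 34
No improving column remains; optimal.

1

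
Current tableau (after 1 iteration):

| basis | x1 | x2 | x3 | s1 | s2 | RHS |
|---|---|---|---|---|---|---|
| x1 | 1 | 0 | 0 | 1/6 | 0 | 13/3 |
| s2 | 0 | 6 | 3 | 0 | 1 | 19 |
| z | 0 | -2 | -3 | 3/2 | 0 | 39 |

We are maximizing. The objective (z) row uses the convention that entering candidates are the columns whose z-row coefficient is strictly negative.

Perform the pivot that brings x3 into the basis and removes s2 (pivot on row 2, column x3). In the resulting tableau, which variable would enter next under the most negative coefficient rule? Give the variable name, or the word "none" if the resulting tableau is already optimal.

Pivot element 3. New z-row = old z-row − (-3)·(row 2/3).
Updated z-row coefficients: x1: 0, x2: 4, x3: 0, s1: 3/2, s2: 1.
No coefficient is strictly negative; the tableau after this pivot is optimal.

none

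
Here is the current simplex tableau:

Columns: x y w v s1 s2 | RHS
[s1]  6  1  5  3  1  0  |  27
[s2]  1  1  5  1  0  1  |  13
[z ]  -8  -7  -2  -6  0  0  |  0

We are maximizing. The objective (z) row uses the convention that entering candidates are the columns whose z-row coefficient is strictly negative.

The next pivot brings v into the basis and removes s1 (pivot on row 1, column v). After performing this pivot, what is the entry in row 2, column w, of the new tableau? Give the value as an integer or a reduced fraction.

Pivot element is row 1, column v: 3.
Normalize row 1: new (row 1, w) = 5/3 = 5/3.
row 2 ← row 2 − 1·(new row 1): 5 − 1·(5/3) = 10/3.

10/3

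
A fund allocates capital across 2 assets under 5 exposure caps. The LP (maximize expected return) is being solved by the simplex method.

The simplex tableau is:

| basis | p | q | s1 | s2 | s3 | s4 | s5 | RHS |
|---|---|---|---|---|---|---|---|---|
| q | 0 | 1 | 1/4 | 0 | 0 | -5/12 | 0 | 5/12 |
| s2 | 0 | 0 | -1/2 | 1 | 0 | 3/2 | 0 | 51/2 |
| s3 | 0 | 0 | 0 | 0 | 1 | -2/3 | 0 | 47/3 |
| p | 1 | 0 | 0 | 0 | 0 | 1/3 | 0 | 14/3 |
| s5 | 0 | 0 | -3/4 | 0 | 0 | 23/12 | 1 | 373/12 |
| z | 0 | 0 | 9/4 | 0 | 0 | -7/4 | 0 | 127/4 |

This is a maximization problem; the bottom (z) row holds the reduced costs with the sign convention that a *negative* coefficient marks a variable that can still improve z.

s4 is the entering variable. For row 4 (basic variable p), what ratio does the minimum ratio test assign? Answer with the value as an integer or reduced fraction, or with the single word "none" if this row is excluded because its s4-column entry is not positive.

14

Ratio = RHS / (s4 entry) = (14/3) / (1/3) = 14.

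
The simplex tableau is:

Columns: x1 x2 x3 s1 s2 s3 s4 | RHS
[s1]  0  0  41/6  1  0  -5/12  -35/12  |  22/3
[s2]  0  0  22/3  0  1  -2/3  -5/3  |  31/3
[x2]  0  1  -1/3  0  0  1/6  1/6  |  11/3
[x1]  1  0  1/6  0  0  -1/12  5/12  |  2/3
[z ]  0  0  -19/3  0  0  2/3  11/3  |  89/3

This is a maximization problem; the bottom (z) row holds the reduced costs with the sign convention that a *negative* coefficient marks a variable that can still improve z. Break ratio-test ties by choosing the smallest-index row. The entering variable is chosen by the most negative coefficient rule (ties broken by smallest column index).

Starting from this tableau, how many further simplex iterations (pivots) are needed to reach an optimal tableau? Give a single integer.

1

pivot: x3 in, s1 out → z = 1495/41
No improving column remains; optimal.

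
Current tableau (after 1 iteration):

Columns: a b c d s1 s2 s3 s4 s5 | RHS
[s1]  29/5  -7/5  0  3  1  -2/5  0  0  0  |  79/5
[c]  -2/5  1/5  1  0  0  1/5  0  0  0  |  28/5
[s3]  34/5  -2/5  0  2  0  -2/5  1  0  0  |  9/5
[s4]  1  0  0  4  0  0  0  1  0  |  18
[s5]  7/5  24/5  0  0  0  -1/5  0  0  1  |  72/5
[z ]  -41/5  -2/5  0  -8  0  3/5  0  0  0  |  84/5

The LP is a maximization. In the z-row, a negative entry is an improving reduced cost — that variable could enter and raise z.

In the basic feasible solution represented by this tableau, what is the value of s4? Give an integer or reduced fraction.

s4 is basic (row 4); its value is the RHS of that row: 18.

18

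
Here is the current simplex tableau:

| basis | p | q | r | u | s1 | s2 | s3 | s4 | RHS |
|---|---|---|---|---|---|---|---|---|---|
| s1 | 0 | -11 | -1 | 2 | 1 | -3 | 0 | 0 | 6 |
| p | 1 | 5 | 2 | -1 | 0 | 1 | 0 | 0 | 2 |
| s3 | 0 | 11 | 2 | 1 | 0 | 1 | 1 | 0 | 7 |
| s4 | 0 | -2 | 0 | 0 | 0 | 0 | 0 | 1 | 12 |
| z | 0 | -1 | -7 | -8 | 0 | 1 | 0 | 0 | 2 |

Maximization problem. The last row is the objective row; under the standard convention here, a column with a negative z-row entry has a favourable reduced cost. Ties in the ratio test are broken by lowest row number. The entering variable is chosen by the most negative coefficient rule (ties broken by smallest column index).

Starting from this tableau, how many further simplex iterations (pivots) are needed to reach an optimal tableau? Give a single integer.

pivot: u in, s1 out → z = 26
pivot: q in, s3 out → z = 406/11
pivot: r in, q out → z = 218/5
No improving column remains; optimal.

3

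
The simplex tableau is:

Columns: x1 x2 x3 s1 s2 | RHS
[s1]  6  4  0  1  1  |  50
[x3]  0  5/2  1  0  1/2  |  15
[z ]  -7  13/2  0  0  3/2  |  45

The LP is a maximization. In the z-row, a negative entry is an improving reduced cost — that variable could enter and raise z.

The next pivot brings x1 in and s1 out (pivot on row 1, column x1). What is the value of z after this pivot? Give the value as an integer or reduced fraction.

Minimum ratio for x1: 50/6 = 25/3.
z changes by −(z-row coeff of x1)·ratio = −(-7)·(25/3) = 175/3.
New z = 45 + (175/3) = 310/3.

310/3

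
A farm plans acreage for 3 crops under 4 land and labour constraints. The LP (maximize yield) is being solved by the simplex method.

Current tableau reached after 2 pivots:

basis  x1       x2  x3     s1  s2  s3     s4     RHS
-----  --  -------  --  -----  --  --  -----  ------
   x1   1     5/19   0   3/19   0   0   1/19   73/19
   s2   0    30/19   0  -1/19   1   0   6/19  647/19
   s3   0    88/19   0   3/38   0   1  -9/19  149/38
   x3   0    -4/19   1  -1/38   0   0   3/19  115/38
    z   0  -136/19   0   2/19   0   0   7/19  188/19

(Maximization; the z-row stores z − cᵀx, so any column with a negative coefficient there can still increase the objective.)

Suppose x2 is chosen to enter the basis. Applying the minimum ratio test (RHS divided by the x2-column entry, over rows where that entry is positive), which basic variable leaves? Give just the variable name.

s3

Ratios: row 1 (x1): (73/19)/(5/19) = 73/5; row 2 (s2): (647/19)/(30/19) = 647/30; row 3 (s3): (149/38)/(88/19) = 149/176; row 4 (x3): entry -4/19 ≤ 0, skip.
Minimum ratio 149/176 is in the s3 row, so s3 leaves.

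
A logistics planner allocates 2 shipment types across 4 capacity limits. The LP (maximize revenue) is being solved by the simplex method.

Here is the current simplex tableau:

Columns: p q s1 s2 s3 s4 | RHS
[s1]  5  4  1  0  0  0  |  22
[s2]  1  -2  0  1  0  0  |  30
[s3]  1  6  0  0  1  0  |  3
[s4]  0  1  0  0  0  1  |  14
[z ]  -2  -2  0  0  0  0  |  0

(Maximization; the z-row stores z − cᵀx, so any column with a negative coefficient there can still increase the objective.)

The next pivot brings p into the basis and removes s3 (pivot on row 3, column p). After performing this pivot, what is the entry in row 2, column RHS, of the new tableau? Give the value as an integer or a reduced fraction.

27

Pivot element is row 3, column p: 1.
Normalize row 3: new (row 3, RHS) = 3/1 = 3.
row 2 ← row 2 − 1·(new row 3): 30 − 1·3 = 27.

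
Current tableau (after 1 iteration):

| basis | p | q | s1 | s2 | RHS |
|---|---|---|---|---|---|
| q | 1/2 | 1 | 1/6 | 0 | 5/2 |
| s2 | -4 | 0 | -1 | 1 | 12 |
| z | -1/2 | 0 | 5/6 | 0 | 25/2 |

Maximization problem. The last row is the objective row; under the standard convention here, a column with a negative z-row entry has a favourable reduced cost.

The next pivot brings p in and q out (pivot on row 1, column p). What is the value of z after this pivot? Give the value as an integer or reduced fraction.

Minimum ratio for p: (5/2)/(1/2) = 5.
z changes by −(z-row coeff of p)·ratio = −(-1/2)·5 = 5/2.
New z = 25/2 + (5/2) = 15.

15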